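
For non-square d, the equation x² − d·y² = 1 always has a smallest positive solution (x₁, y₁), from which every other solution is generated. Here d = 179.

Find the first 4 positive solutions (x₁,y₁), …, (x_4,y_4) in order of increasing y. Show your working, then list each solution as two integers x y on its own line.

4190210 313191
35115719688199 2624672120220
294284479589372473370 21995854729733779209
2466227538440333747559727201 184334500894152933286567560

[13; 2,1,1,1,3,…,1,2,26] for √179; ℓ=14 ⇒ convergent index 13
step 0: (13, 1)  from 13·(1,0) + (0,1)
step 1: (27, 2)  from 2·(13,1) + (1,0)
…
step 3: (67, 5)  from 1·(40,3) + (27,2)
step 4: (107, 8)  from 1·(67,5) + (40,3)
…
step 7: (26999, 2018)  from 13·(2047,153) + (388,29)
…
step 9: (438125, 32747)  from 3·(137042,10243) + (26999,2018)
…
step 12: (1588459, 118727)  from 1·(1013292,75737) + (575167,42990)
step 13: (4190210, 313191)  from 2·(1588459,118727) + (1013292,75737)
→ (4190210, 313191).  Check: 4190210²=17557859844100, 179·313191²=17557859844099, difference 1.
(4190210+313191√179)^2 = 35115719688199 + 2624672120220√179
(4190210+313191√179)^3 = 294284479589372473370 + 21995854729733779209√179
(4190210+313191√179)^4 = 2466227538440333747559727201 + 184334500894152933286567560√179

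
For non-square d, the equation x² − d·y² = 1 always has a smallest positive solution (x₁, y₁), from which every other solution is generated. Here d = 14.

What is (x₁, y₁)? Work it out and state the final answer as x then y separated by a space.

d=14: √d = [3; 1,2,1,6] (ℓ=4, even), read p_3/q_3
i=0: a=3 ⇒ p=3, q=1
i=1: a=1 ⇒ p=4, q=1
i=2: a=2 ⇒ p=11, q=3
i=3: a=1 ⇒ p=15, q=4
fundamental: x₁=15, y₁=4  (since 225 − 14·16 = 1)

15 4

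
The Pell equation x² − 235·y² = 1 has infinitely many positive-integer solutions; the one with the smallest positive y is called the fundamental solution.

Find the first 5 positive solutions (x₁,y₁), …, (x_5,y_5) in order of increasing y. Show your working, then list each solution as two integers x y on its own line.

[15; 3,30] for √235; ℓ=2 ⇒ convergent index 1
a_0=15:  p_0=15·1+0=15,  q_0=15·0+1=1
a_1=3:  p_1=3·15+1=46,  q_1=3·1+0=3
(x₁, y₁) = (46, 3);  46² − 235·3² = 1 ✓
(x_2, y_2) = (46·46 + 235·3·3, 46·3 + 3·46) = (4231, 276)
(x_3, y_3) = (46·4231 + 235·3·276, 46·276 + 3·4231) = (389206, 25389)
(x_4, y_4) = (46·389206 + 235·3·25389, 46·25389 + 3·389206) = (35802721, 2335512)
(x_5, y_5) = (46·35802721 + 235·3·2335512, 46·2335512 + 3·35802721) = (3293461126, 214841715)

46 3
4231 276
389206 25389
35802721 2335512
3293461126 214841715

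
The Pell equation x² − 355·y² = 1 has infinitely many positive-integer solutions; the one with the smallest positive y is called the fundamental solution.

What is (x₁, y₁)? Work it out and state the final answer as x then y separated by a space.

954809 50676

√355 → a₀=18, period (1,5,3,3,1,6,1,3,3,5,1,36); ℓ=12 even so k=11
step 0: (18, 1)  from 18·(1,0) + (0,1)
…
step 7: (12002, 637)  from 1·(10457,555) + (1545,82)
…
step 9: (151391, 8035)  from 3·(46463,2466) + (12002,637)
step 10: (803418, 42641)  from 5·(151391,8035) + (46463,2466)
step 11: (954809, 50676)  from 1·(803418,42641) + (151391,8035)
(x₁, y₁) = (954809, 50676);  954809² − 355·50676² = 1 ✓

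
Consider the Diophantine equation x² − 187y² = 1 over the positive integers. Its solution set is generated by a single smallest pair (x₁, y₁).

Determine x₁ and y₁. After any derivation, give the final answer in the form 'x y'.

1682 123

√187 → a₀=13, period (1,2,13,2,1,26); ℓ=6 even so k=5
i=0: a=13 ⇒ p=13, q=1
…
i=3: a=13 ⇒ p=547, q=40
i=4: a=2 ⇒ p=1135, q=83
i=5: a=1 ⇒ p=1682, q=123
→ (1682, 123).  Check: 1682²=2829124, 187·123²=2829123, difference 1.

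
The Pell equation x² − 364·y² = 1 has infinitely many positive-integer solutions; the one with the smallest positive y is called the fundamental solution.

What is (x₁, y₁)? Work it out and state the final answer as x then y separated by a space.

4954951 259710

√364 → a₀=19, period (12,1,2,3,1,8,1,3,2,1,12,38); ℓ=12 even so k=11
k=0  a_k=19  p_k/q_k = 19/1
…
k=2  a_k=1  p_k/q_k = 248/13
…
k=4  a_k=3  p_k/q_k = 2423/127
k=5  a_k=1  p_k/q_k = 3148/165
k=6  a_k=8  p_k/q_k = 27607/1447
…
k=8  a_k=3  p_k/q_k = 119872/6283
k=9  a_k=2  p_k/q_k = 270499/14178
k=10  a_k=1  p_k/q_k = 390371/20461
k=11  a_k=12  p_k/q_k = 4954951/259710
→ (4954951, 259710).  Check: 4954951²=24551539412401, 364·259710²=24551539412400, difference 1.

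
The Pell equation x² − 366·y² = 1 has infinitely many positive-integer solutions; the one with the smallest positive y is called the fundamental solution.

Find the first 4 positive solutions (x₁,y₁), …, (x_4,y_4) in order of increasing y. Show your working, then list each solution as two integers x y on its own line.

√366 → a₀=19, period (7,1,1,1,2,12,2,1,1,1,7,38); ℓ=12 even so k=11
i=0: a=19 ⇒ p=19, q=1
…
i=3: a=1 ⇒ p=287, q=15
i=4: a=1 ⇒ p=440, q=23
i=5: a=2 ⇒ p=1167, q=61
…
i=7: a=2 ⇒ p=30055, q=1571
i=8: a=1 ⇒ p=44499, q=2326
…
i=10: a=1 ⇒ p=119053, q=6223
i=11: a=7 ⇒ p=907925, q=47458
→ (907925, 47458).  Check: 907925²=824327805625, 366·47458²=824327805624, difference 1.
n=2: (907925,47458)∘(907925,47458) = (907925·907925+366·47458·47458, 907925·47458+47458·907925) = (1648655611249,86176609300)
n=3: (1648655611249,86176609300)∘(907925,47458) = (907925·1648655611249+366·47458·86176609300, 907925·86176609300+47458·1648655611249) = (2993711291685588725,156483795997357542)
n=4: (2993711291685588725,156483795997357542)∘(907925,47458) = (907925·2993711291685588725+366·47458·156483795997357542, 907925·156483795997357542+47458·2993711291685588725) = (5436130649005627630680001,284151100961715516031400)

907925 47458
1648655611249 86176609300
2993711291685588725 156483795997357542
5436130649005627630680001 284151100961715516031400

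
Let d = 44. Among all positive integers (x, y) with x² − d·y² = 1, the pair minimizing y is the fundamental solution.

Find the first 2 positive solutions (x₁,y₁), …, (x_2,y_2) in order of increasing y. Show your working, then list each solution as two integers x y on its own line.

199 30
79201 11940

[6; 1,1,1,2,1,1,1,12] for √44; ℓ=8 ⇒ convergent index 7
a_0=6:  p_0=6·1+0=6,  q_0=6·0+1=1
…
a_2=1:  p_2=1·7+6=13,  q_2=1·1+1=2
…
a_5=1:  p_5=1·53+20=73,  q_5=1·8+3=11
a_6=1:  p_6=1·73+53=126,  q_6=1·11+8=19
a_7=1:  p_7=1·126+73=199,  q_7=1·19+11=30
→ (199, 30).  Check: 199²=39601, 44·30²=39600, difference 1.
k=2:  x_2 = 199·199+44·30·30 = 79201,  y_2 = 199·30+30·199 = 11940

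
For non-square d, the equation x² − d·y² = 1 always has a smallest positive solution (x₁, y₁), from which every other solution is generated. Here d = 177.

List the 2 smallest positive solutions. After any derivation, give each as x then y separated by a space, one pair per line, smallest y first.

√177 = [13; 3,3,2,8,2,3,3,26, …], period ℓ=8 (even) → k=7
a_0=13:  p_0=13·1+0=13,  q_0=13·0+1=1
a_1=3:  p_1=3·13+1=40,  q_1=3·1+0=3
…
a_4=8:  p_4=8·306+133=2581,  q_4=8·23+10=194
a_5=2:  p_5=2·2581+306=5468,  q_5=2·194+23=411
a_6=3:  p_6=3·5468+2581=18985,  q_6=3·411+194=1427
a_7=3:  p_7=3·18985+5468=62423,  q_7=3·1427+411=4692
→ (62423, 4692).  Check: 62423²=3896630929, 177·4692²=3896630928, difference 1.
(x_2, y_2) = (62423·62423 + 177·4692·4692, 62423·4692 + 4692·62423) = (7793261857, 585777432)

62423 4692
7793261857 585777432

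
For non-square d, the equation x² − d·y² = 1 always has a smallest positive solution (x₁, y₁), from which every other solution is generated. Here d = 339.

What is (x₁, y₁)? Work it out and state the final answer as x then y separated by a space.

d=339: √d = [18; 2,2,2,1,17,1,2,2,2,36] (ℓ=10, even), read p_9/q_9
i=0: a=18 ⇒ p=18, q=1
i=1: a=2 ⇒ p=37, q=2
…
i=3: a=2 ⇒ p=221, q=12
i=4: a=1 ⇒ p=313, q=17
i=5: a=17 ⇒ p=5542, q=301
i=6: a=1 ⇒ p=5855, q=318
…
i=8: a=2 ⇒ p=40359, q=2192
i=9: a=2 ⇒ p=97970, q=5321
fundamental: x₁=97970, y₁=5321  (since 9598120900 − 339·28313041 = 1)

97970 5321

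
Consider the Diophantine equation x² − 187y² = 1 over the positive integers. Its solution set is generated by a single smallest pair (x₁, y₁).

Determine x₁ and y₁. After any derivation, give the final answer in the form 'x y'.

1682 123

√187 → a₀=13, period (1,2,13,2,1,26); ℓ=6 even so k=5
k=0  a_k=13  p_k/q_k = 13/1
k=1  a_k=1  p_k/q_k = 14/1
…
k=4  a_k=2  p_k/q_k = 1135/83
k=5  a_k=1  p_k/q_k = 1682/123
→ (1682, 123).  Check: 1682²=2829124, 187·123²=2829123, difference 1.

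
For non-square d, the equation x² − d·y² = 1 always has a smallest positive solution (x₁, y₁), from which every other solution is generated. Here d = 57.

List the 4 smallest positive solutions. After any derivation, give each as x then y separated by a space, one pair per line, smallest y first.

√57 = [7; 1,1,4,1,1,14, …], period ℓ=6 (even) → k=5
k=0  a_k=7  p_k/q_k = 7/1
k=1  a_k=1  p_k/q_k = 8/1
k=2  a_k=1  p_k/q_k = 15/2
…
k=4  a_k=1  p_k/q_k = 83/11
k=5  a_k=1  p_k/q_k = 151/20
→ (151, 20).  Check: 151²=22801, 57·20²=22800, difference 1.
(151+20√57)^2 = 45601 + 6040√57
(151+20√57)^3 = 13771351 + 1824060√57
(151+20√57)^4 = 4158902401 + 550860080√57

151 20
45601 6040
13771351 1824060
4158902401 550860080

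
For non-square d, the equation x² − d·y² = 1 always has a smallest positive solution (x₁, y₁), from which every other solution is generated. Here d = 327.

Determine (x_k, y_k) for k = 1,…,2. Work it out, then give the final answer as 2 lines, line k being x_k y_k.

217 12
94177 5208

[18; 12,36] for √327; ℓ=2 ⇒ convergent index 1
a_0=18:  p_0=18·1+0=18,  q_0=18·0+1=1
a_1=12:  p_1=12·18+1=217,  q_1=12·1+0=12
fundamental: x₁=217, y₁=12  (since 47089 − 327·144 = 1)
k=2:  x_2 = 217·217+327·12·12 = 94177,  y_2 = 217·12+12·217 = 5208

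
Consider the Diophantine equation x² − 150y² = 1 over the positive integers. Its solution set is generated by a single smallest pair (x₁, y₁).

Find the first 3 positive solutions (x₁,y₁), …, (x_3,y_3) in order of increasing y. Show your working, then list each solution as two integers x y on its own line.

√150 → a₀=12, period (4,24); ℓ=2 even so k=1
step 0: (12, 1)  from 12·(1,0) + (0,1)
step 1: (49, 4)  from 4·(12,1) + (1,0)
fundamental: x₁=49, y₁=4  (since 2401 − 150·16 = 1)
n=2: (49,4)∘(49,4) = (49·49+150·4·4, 49·4+4·49) = (4801,392)
n=3: (4801,392)∘(49,4) = (49·4801+150·4·392, 49·392+4·4801) = (470449,38412)

49 4
4801 392
470449 38412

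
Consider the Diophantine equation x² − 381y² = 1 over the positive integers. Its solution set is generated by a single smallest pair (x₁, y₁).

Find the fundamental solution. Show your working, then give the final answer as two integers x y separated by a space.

1015 52

[19; 1,1,12,1,1,38] for √381; ℓ=6 ⇒ convergent index 5
step 0: (19, 1)  from 19·(1,0) + (0,1)
step 1: (20, 1)  from 1·(19,1) + (1,0)
step 2: (39, 2)  from 1·(20,1) + (19,1)
step 3: (488, 25)  from 12·(39,2) + (20,1)
step 4: (527, 27)  from 1·(488,25) + (39,2)
step 5: (1015, 52)  from 1·(527,27) + (488,25)
fundamental: x₁=1015, y₁=52  (since 1030225 − 381·2704 = 1)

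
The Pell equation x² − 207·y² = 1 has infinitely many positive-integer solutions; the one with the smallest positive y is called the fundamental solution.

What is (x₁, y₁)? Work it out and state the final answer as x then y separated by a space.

d=207: √d = [14; 2,1,1,2,1,1,2,28] (ℓ=8, even), read p_7/q_7
k=0  a_k=14  p_k/q_k = 14/1
…
k=6  a_k=1  p_k/q_k = 446/31
k=7  a_k=2  p_k/q_k = 1151/80
fundamental: x₁=1151, y₁=80  (since 1324801 − 207·6400 = 1)

1151 80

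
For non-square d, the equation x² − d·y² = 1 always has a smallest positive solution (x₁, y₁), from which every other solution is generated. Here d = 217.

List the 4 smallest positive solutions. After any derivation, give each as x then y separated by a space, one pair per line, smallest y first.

3844063 260952
29553640695937 2006231855952
227212113429087499999 15424163293772565000
1746835356769087211376615937 118582910847096488831334048

√217 → a₀=14, period (1,2,1,2,1,…,2,1,28); ℓ=16 even so k=15
step 0: (14, 1)  from 14·(1,0) + (0,1)
step 1: (15, 1)  from 1·(14,1) + (1,0)
step 2: (44, 3)  from 2·(15,1) + (14,1)
step 3: (59, 4)  from 1·(44,3) + (15,1)
…
step 7: (3668, 249)  from 9·(383,26) + (221,15)
step 8: (15055, 1022)  from 4·(3668,249) + (383,26)
…
step 10: (154218, 10469)  from 1·(139163,9447) + (15055,1022)
step 11: (293381, 19916)  from 1·(154218,10469) + (139163,9447)
step 12: (740980, 50301)  from 2·(293381,19916) + (154218,10469)
step 13: (1034361, 70217)  from 1·(740980,50301) + (293381,19916)
step 14: (2809702, 190735)  from 2·(1034361,70217) + (740980,50301)
step 15: (3844063, 260952)  from 1·(2809702,190735) + (1034361,70217)
→ (3844063, 260952).  Check: 3844063²=14776820347969, 217·260952²=14776820347968, difference 1.
k=2:  x_2 = 3844063·3844063+217·260952·260952 = 29553640695937,  y_2 = 3844063·260952+260952·3844063 = 2006231855952
k=3:  x_3 = 3844063·29553640695937+217·260952·2006231855952 = 227212113429087499999,  y_3 = 3844063·2006231855952+260952·29553640695937 = 15424163293772565000
k=4:  x_4 = 3844063·227212113429087499999+217·260952·15424163293772565000 = 1746835356769087211376615937,  y_4 = 3844063·15424163293772565000+260952·227212113429087499999 = 118582910847096488831334048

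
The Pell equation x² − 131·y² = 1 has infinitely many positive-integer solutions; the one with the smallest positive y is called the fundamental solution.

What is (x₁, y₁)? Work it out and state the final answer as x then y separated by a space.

√131 → a₀=11, period (2,4,11,4,2,22); ℓ=6 even so k=5
a_0=11:  p_0=11·1+0=11,  q_0=11·0+1=1
a_1=2:  p_1=2·11+1=23,  q_1=2·1+0=2
a_2=4:  p_2=4·23+11=103,  q_2=4·2+1=9
…
a_4=4:  p_4=4·1156+103=4727,  q_4=4·101+9=413
a_5=2:  p_5=2·4727+1156=10610,  q_5=2·413+101=927
fundamental: x₁=10610, y₁=927  (since 112572100 − 131·859329 = 1)

10610 927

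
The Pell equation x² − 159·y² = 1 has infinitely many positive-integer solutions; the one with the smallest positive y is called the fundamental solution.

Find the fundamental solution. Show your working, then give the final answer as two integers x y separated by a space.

1324 105

√159 = [12; 1,1,1,1,3,1,1,1,1,24, …], period ℓ=10 (even) → k=9
k=0  a_k=12  p_k/q_k = 12/1
…
k=3  a_k=1  p_k/q_k = 38/3
…
k=6  a_k=1  p_k/q_k = 290/23
…
k=8  a_k=1  p_k/q_k = 807/64
k=9  a_k=1  p_k/q_k = 1324/105
fundamental: x₁=1324, y₁=105  (since 1752976 − 159·11025 = 1)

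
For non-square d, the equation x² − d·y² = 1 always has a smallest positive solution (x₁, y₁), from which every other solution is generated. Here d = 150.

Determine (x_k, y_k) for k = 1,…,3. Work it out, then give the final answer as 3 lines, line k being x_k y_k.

[12; 4,24] for √150; ℓ=2 ⇒ convergent index 1
k=0  a_k=12  p_k/q_k = 12/1
k=1  a_k=4  p_k/q_k = 49/4
fundamental: x₁=49, y₁=4  (since 2401 − 150·16 = 1)
n=2: (49,4)∘(49,4) = (49·49+150·4·4, 49·4+4·49) = (4801,392)
n=3: (4801,392)∘(49,4) = (49·4801+150·4·392, 49·392+4·4801) = (470449,38412)

49 4
4801 392
470449 38412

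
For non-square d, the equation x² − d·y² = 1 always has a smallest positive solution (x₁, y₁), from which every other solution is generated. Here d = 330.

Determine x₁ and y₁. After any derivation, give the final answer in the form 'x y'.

109 6

d=330: √d = [18; 6,36] (ℓ=2, even), read p_1/q_1
i=0: a=18 ⇒ p=18, q=1
i=1: a=6 ⇒ p=109, q=6
→ (109, 6).  Check: 109²=11881, 330·6²=11880, difference 1.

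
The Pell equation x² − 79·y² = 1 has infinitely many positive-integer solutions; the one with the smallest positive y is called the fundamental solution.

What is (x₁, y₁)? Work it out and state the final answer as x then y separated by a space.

80 9

d=79: √d = [8; 1,7,1,16] (ℓ=4, even), read p_3/q_3
k=0  a_k=8  p_k/q_k = 8/1
…
k=2  a_k=7  p_k/q_k = 71/8
k=3  a_k=1  p_k/q_k = 80/9
→ (80, 9).  Check: 80²=6400, 79·9²=6399, difference 1.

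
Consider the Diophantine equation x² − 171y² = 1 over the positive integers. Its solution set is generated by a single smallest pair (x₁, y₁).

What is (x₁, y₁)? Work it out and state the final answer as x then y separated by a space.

[13; 13,26] for √171; ℓ=2 ⇒ convergent index 1
k=0  a_k=13  p_k/q_k = 13/1
k=1  a_k=13  p_k/q_k = 170/13
(x₁, y₁) = (170, 13);  170² − 171·13² = 1 ✓

170 13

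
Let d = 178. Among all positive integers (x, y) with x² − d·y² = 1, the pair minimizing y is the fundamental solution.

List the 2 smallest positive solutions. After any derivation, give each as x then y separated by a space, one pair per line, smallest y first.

1601 120
5126401 384240

d=178: √d = [13; 2,1,12,1,2,26] (ℓ=6, even), read p_5/q_5
a_0=13:  p_0=13·1+0=13,  q_0=13·0+1=1
a_1=2:  p_1=2·13+1=27,  q_1=2·1+0=2
…
a_3=12:  p_3=12·40+27=507,  q_3=12·3+2=38
a_4=1:  p_4=1·507+40=547,  q_4=1·38+3=41
a_5=2:  p_5=2·547+507=1601,  q_5=2·41+38=120
fundamental: x₁=1601, y₁=120  (since 2563201 − 178·14400 = 1)
k=2:  x_2 = 1601·1601+178·120·120 = 5126401,  y_2 = 1601·120+120·1601 = 384240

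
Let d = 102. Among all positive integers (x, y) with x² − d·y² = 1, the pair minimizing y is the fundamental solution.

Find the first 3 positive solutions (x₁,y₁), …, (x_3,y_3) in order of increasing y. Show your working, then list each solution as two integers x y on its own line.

√102 = [10; 10,20, …], period ℓ=2 (even) → k=1
a_0=10:  p_0=10·1+0=10,  q_0=10·0+1=1
a_1=10:  p_1=10·10+1=101,  q_1=10·1+0=10
fundamental: x₁=101, y₁=10  (since 10201 − 102·100 = 1)
k=2:  x_2 = 101·101+102·10·10 = 20401,  y_2 = 101·10+10·101 = 2020
k=3:  x_3 = 101·20401+102·10·2020 = 4120901,  y_3 = 101·2020+10·20401 = 408030

101 10
20401 2020
4120901 408030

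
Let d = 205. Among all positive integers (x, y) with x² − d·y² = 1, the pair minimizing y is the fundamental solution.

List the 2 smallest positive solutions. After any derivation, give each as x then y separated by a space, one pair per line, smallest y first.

39689 2772
3150433441 220035816

[14; 3,6,1,4,1,6,3,28] for √205; ℓ=8 ⇒ convergent index 7
step 0: (14, 1)  from 14·(1,0) + (0,1)
…
step 6: (12614, 881)  from 6·(1847,129) + (1532,107)
step 7: (39689, 2772)  from 3·(12614,881) + (1847,129)
fundamental: x₁=39689, y₁=2772  (since 1575216721 − 205·7683984 = 1)
n=2: (39689,2772)∘(39689,2772) = (39689·39689+205·2772·2772, 39689·2772+2772·39689) = (3150433441,220035816)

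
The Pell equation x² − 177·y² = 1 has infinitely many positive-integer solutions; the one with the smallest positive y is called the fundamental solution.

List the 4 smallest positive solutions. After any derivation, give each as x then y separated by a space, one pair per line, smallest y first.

62423 4692
7793261857 585777432
972957569736599 73131969270780
121469860743542176897 9130233834994022448

d=177: √d = [13; 3,3,2,8,2,3,3,26] (ℓ=8, even), read p_7/q_7
k=0  a_k=13  p_k/q_k = 13/1
k=1  a_k=3  p_k/q_k = 40/3
k=2  a_k=3  p_k/q_k = 133/10
k=3  a_k=2  p_k/q_k = 306/23
k=4  a_k=8  p_k/q_k = 2581/194
k=5  a_k=2  p_k/q_k = 5468/411
k=6  a_k=3  p_k/q_k = 18985/1427
k=7  a_k=3  p_k/q_k = 62423/4692
fundamental: x₁=62423, y₁=4692  (since 3896630929 − 177·22014864 = 1)
(x_2, y_2) = (62423·62423 + 177·4692·4692, 62423·4692 + 4692·62423) = (7793261857, 585777432)
(x_3, y_3) = (62423·7793261857 + 177·4692·585777432, 62423·585777432 + 4692·7793261857) = (972957569736599, 73131969270780)
(x_4, y_4) = (62423·972957569736599 + 177·4692·73131969270780, 62423·73131969270780 + 4692·972957569736599) = (121469860743542176897, 9130233834994022448)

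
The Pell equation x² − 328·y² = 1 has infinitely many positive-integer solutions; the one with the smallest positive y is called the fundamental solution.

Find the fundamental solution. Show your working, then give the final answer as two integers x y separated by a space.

163 9

d=328: √d = [18; 9,36] (ℓ=2, even), read p_1/q_1
i=0: a=18 ⇒ p=18, q=1
i=1: a=9 ⇒ p=163, q=9
→ (163, 9).  Check: 163²=26569, 328·9²=26568, difference 1.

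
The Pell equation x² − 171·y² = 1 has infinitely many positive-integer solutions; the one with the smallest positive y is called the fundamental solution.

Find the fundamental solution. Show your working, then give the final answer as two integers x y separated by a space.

170 13

d=171: √d = [13; 13,26] (ℓ=2, even), read p_1/q_1
i=0: a=13 ⇒ p=13, q=1
i=1: a=13 ⇒ p=170, q=13
fundamental: x₁=170, y₁=13  (since 28900 − 171·169 = 1)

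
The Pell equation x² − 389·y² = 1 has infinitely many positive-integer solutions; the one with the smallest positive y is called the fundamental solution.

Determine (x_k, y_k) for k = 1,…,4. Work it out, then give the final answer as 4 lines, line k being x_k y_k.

3287049 166660
21609382256801 1095639172680
142062196675667653449 7202839293837075980
933930803041091759821507201 47352171395934637886793360

√389 → a₀=19, period (1,2,1,1,1,1,2,1,38); ℓ=9 odd so k=17
a_0=19:  p_0=19·1+0=19,  q_0=19·0+1=1
…
a_3=1:  p_3=1·59+20=79,  q_3=1·3+1=4
a_4=1:  p_4=1·79+59=138,  q_4=1·4+3=7
…
a_9=38:  p_9=38·1282+927=49643,  q_9=38·65+47=2517
…
a_13=1:  p_13=1·202418+151493=353911,  q_13=1·10263+7681=17944
a_14=1:  p_14=1·353911+202418=556329,  q_14=1·17944+10263=28207
…
a_16=2:  p_16=2·910240+556329=2376809,  q_16=2·46151+28207=120509
a_17=1:  p_17=1·2376809+910240=3287049,  q_17=1·120509+46151=166660
(x₁, y₁) = (3287049, 166660);  3287049² − 389·166660² = 1 ✓
n=2: (3287049,166660)∘(3287049,166660) = (3287049·3287049+389·166660·166660, 3287049·166660+166660·3287049) = (21609382256801,1095639172680)
n=3: (21609382256801,1095639172680)∘(3287049,166660) = (3287049·21609382256801+389·166660·1095639172680, 3287049·1095639172680+166660·21609382256801) = (142062196675667653449,7202839293837075980)
n=4: (142062196675667653449,7202839293837075980)∘(3287049,166660) = (3287049·142062196675667653449+389·166660·7202839293837075980, 3287049·7202839293837075980+166660·142062196675667653449) = (933930803041091759821507201,47352171395934637886793360)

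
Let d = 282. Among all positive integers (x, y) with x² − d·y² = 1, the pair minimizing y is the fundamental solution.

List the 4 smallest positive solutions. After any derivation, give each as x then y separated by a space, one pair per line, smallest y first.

d=282: √d = [16; 1,3,1,4,1,3,1,32] (ℓ=8, even), read p_7/q_7
a_0=16:  p_0=16·1+0=16,  q_0=16·0+1=1
a_1=1:  p_1=1·16+1=17,  q_1=1·1+0=1
…
a_5=1:  p_5=1·403+84=487,  q_5=1·24+5=29
a_6=3:  p_6=3·487+403=1864,  q_6=3·29+24=111
a_7=1:  p_7=1·1864+487=2351,  q_7=1·111+29=140
(x₁, y₁) = (2351, 140);  2351² − 282·140² = 1 ✓
(x_2, y_2) = (2351·2351 + 282·140·140, 2351·140 + 140·2351) = (11054401, 658280)
(x_3, y_3) = (2351·11054401 + 282·140·658280, 2351·658280 + 140·11054401) = (51977791151, 3095232420)
(x_4, y_4) = (2351·51977791151 + 282·140·3095232420, 2351·3095232420 + 140·51977791151) = (244399562937601, 14553782180560)

2351 140
11054401 658280
51977791151 3095232420
244399562937601 14553782180560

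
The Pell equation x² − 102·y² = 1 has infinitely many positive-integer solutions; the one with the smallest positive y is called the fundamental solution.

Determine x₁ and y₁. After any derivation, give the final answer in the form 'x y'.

101 10

d=102: √d = [10; 10,20] (ℓ=2, even), read p_1/q_1
a_0=10:  p_0=10·1+0=10,  q_0=10·0+1=1
a_1=10:  p_1=10·10+1=101,  q_1=10·1+0=10
(x₁, y₁) = (101, 10);  101² − 102·10² = 1 ✓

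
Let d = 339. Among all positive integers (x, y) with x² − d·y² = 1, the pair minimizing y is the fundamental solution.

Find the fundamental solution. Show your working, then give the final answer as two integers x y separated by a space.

97970 5321

√339 = [18; 2,2,2,1,17,1,2,2,2,36, …], period ℓ=10 (even) → k=9
i=0: a=18 ⇒ p=18, q=1
i=1: a=2 ⇒ p=37, q=2
i=2: a=2 ⇒ p=92, q=5
…
i=4: a=1 ⇒ p=313, q=17
i=5: a=17 ⇒ p=5542, q=301
i=6: a=1 ⇒ p=5855, q=318
i=7: a=2 ⇒ p=17252, q=937
i=8: a=2 ⇒ p=40359, q=2192
i=9: a=2 ⇒ p=97970, q=5321
→ (97970, 5321).  Check: 97970²=9598120900, 339·5321²=9598120899, difference 1.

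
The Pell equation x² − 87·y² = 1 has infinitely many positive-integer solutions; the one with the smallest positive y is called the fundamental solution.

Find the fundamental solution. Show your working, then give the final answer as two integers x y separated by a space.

√87 = [9; 3,18, …], period ℓ=2 (even) → k=1
i=0: a=9 ⇒ p=9, q=1
i=1: a=3 ⇒ p=28, q=3
(x₁, y₁) = (28, 3);  28² − 87·3² = 1 ✓

28 3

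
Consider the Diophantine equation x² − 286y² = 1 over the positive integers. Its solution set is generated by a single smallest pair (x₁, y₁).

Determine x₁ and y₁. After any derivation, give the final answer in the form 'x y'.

[16; 1,10,3,3,2,3,3,10,1,32] for √286; ℓ=10 ⇒ convergent index 9
k=0  a_k=16  p_k/q_k = 16/1
k=1  a_k=1  p_k/q_k = 17/1
…
k=3  a_k=3  p_k/q_k = 575/34
…
k=6  a_k=3  p_k/q_k = 15102/893
k=7  a_k=3  p_k/q_k = 49703/2939
k=8  a_k=10  p_k/q_k = 512132/30283
k=9  a_k=1  p_k/q_k = 561835/33222
fundamental: x₁=561835, y₁=33222  (since 315658567225 − 286·1103701284 = 1)

561835 33222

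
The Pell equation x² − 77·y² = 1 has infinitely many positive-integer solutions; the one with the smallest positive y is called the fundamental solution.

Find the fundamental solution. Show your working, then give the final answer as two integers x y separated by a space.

351 40

d=77: √d = [8; 1,3,2,3,1,16] (ℓ=6, even), read p_5/q_5
a_0=8:  p_0=8·1+0=8,  q_0=8·0+1=1
a_1=1:  p_1=1·8+1=9,  q_1=1·1+0=1
a_2=3:  p_2=3·9+8=35,  q_2=3·1+1=4
a_3=2:  p_3=2·35+9=79,  q_3=2·4+1=9
a_4=3:  p_4=3·79+35=272,  q_4=3·9+4=31
a_5=1:  p_5=1·272+79=351,  q_5=1·31+9=40
(x₁, y₁) = (351, 40);  351² − 77·40² = 1 ✓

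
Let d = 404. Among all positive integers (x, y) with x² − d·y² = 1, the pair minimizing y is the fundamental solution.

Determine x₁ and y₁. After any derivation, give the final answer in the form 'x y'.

201 10

√404 → a₀=20, period (10,40); ℓ=2 even so k=1
k=0  a_k=20  p_k/q_k = 20/1
k=1  a_k=10  p_k/q_k = 201/10
fundamental: x₁=201, y₁=10  (since 40401 − 404·100 = 1)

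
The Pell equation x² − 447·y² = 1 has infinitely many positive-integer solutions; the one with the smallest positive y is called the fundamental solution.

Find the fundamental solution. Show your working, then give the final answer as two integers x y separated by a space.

148 7

√447 = [21; 7,42, …], period ℓ=2 (even) → k=1
a_0=21:  p_0=21·1+0=21,  q_0=21·0+1=1
a_1=7:  p_1=7·21+1=148,  q_1=7·1+0=7
→ (148, 7).  Check: 148²=21904, 447·7²=21903, difference 1.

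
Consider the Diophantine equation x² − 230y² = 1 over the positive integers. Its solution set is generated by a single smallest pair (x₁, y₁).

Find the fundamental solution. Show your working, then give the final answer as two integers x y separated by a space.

d=230: √d = [15; 6,30] (ℓ=2, even), read p_1/q_1
i=0: a=15 ⇒ p=15, q=1
i=1: a=6 ⇒ p=91, q=6
fundamental: x₁=91, y₁=6  (since 8281 − 230·36 = 1)

91 6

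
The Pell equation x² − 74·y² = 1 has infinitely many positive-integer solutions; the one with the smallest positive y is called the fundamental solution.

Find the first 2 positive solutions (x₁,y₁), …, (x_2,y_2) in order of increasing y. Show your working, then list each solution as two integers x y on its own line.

√74 → a₀=8, period (1,1,1,1,16); ℓ=5 odd so k=9
step 0: (8, 1)  from 8·(1,0) + (0,1)
step 1: (9, 1)  from 1·(8,1) + (1,0)
step 2: (17, 2)  from 1·(9,1) + (8,1)
step 3: (26, 3)  from 1·(17,2) + (9,1)
…
step 5: (714, 83)  from 16·(43,5) + (26,3)
step 6: (757, 88)  from 1·(714,83) + (43,5)
step 7: (1471, 171)  from 1·(757,88) + (714,83)
step 8: (2228, 259)  from 1·(1471,171) + (757,88)
step 9: (3699, 430)  from 1·(2228,259) + (1471,171)
fundamental: x₁=3699, y₁=430  (since 13682601 − 74·184900 = 1)
k=2:  x_2 = 3699·3699+74·430·430 = 27365201,  y_2 = 3699·430+430·3699 = 3181140

3699 430
27365201 3181140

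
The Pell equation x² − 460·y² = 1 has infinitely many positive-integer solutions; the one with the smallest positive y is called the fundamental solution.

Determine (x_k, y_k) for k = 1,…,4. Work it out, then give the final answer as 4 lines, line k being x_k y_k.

√460 → a₀=21, period (2,4,3,1,2,10,2,1,3,4,2,42); ℓ=12 even so k=11
step 0: (21, 1)  from 21·(1,0) + (0,1)
…
step 2: (193, 9)  from 4·(43,2) + (21,1)
…
step 6: (23335, 1088)  from 10·(2252,105) + (815,38)
…
step 9: (265693, 12388)  from 3·(72257,3369) + (48922,2281)
step 10: (1135029, 52921)  from 4·(265693,12388) + (72257,3369)
step 11: (2535751, 118230)  from 2·(1135029,52921) + (265693,12388)
fundamental: x₁=2535751, y₁=118230  (since 6430033134001 − 460·13978332900 = 1)
k=2:  x_2 = 2535751·2535751+460·118230·118230 = 12860066268001,  y_2 = 2535751·118230+118230·2535751 = 599603681460
k=3:  x_3 = 2535751·12860066268001+460·118230·599603681460 = 65219851798297071751,  y_3 = 2535751·599603681460+118230·12860066268001 = 3040891269731634690
k=4:  x_4 = 2535751·65219851798297071751+460·118230·3040891269731634690 = 330762608834754335913072001,  y_4 = 2535751·3040891269731634690+118230·65219851798297071751 = 15421886156225925189922920

2535751 118230
12860066268001 599603681460
65219851798297071751 3040891269731634690
330762608834754335913072001 15421886156225925189922920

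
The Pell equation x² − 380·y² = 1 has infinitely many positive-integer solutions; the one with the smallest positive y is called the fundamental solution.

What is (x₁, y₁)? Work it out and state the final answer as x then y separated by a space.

39 2

d=380: √d = [19; 2,38] (ℓ=2, even), read p_1/q_1
i=0: a=19 ⇒ p=19, q=1
i=1: a=2 ⇒ p=39, q=2
→ (39, 2).  Check: 39²=1521, 380·2²=1520, difference 1.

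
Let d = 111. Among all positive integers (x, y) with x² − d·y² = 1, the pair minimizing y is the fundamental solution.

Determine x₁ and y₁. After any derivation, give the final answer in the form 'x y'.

d=111: √d = [10; 1,1,6,1,1,20] (ℓ=6, even), read p_5/q_5
i=0: a=10 ⇒ p=10, q=1
…
i=3: a=6 ⇒ p=137, q=13
i=4: a=1 ⇒ p=158, q=15
i=5: a=1 ⇒ p=295, q=28
fundamental: x₁=295, y₁=28  (since 87025 − 111·784 = 1)

295 28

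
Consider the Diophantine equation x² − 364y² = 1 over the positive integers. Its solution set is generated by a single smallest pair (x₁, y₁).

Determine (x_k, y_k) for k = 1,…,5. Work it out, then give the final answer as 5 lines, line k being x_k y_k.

[19; 12,1,2,3,1,8,1,3,2,1,12,38] for √364; ℓ=12 ⇒ convergent index 11
a_0=19:  p_0=19·1+0=19,  q_0=19·0+1=1
a_1=12:  p_1=12·19+1=229,  q_1=12·1+0=12
…
a_4=3:  p_4=3·725+248=2423,  q_4=3·38+13=127
a_5=1:  p_5=1·2423+725=3148,  q_5=1·127+38=165
…
a_9=2:  p_9=2·119872+30755=270499,  q_9=2·6283+1612=14178
a_10=1:  p_10=1·270499+119872=390371,  q_10=1·14178+6283=20461
a_11=12:  p_11=12·390371+270499=4954951,  q_11=12·20461+14178=259710
(x₁, y₁) = (4954951, 259710);  4954951² − 364·259710² = 1 ✓
k=2:  x_2 = 4954951·4954951+364·259710·259710 = 49103078824801,  y_2 = 4954951·259710+259710·4954951 = 2573700648420
k=3:  x_3 = 4954951·49103078824801+364·259710·2573700648420 = 486606699052048124551,  y_3 = 4954951·2573700648420+259710·49103078824801 = 25505121203178395130
k=4:  x_4 = 4954951·486606699052048124551+364·259710·25505121203178395130 = 4822224700149240710505379201,  y_4 = 4954951·25505121203178395130+259710·486606699052048124551 = 252753251621617410554928840
k=5:  x_5 = 4954951·4822224700149240710505379201+364·259710·252753251621617410554928840 = 47787774200457874208819626306623751,  y_5 = 4954951·252753251621617410554928840+259710·4822224700149240710505379201 = 2504759953751544114971907242978550

4954951 259710
49103078824801 2573700648420
486606699052048124551 25505121203178395130
4822224700149240710505379201 252753251621617410554928840
47787774200457874208819626306623751 2504759953751544114971907242978550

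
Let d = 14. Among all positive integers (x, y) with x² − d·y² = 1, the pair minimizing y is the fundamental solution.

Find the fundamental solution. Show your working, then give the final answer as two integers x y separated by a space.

15 4

√14 → a₀=3, period (1,2,1,6); ℓ=4 even so k=3
k=0  a_k=3  p_k/q_k = 3/1
…
k=2  a_k=2  p_k/q_k = 11/3
k=3  a_k=1  p_k/q_k = 15/4
(x₁, y₁) = (15, 4);  15² − 14·4² = 1 ✓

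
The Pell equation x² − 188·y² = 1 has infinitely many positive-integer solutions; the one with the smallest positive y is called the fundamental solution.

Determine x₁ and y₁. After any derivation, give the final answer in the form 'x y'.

4607 336

√188 = [13; 1,2,2,6,2,2,1,26, …], period ℓ=8 (even) → k=7
a_0=13:  p_0=13·1+0=13,  q_0=13·0+1=1
…
a_3=2:  p_3=2·41+14=96,  q_3=2·3+1=7
a_4=6:  p_4=6·96+41=617,  q_4=6·7+3=45
…
a_6=2:  p_6=2·1330+617=3277,  q_6=2·97+45=239
a_7=1:  p_7=1·3277+1330=4607,  q_7=1·239+97=336
fundamental: x₁=4607, y₁=336  (since 21224449 − 188·112896 = 1)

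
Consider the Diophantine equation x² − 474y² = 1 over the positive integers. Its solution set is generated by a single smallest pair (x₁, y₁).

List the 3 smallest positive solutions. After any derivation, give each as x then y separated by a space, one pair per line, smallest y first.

193549 8890
74922430801 3441301220
29002323118011949 1332120819650670

√474 → a₀=21, period (1,3,2,1,1,…,3,1,42); ℓ=14 even so k=13
a_0=21:  p_0=21·1+0=21,  q_0=21·0+1=1
…
a_9=1:  p_9=1·5813+5051=10864,  q_9=1·267+232=499
…
a_12=3:  p_12=3·44218+16677=149331,  q_12=3·2031+766=6859
a_13=1:  p_13=1·149331+44218=193549,  q_13=1·6859+2031=8890
(x₁, y₁) = (193549, 8890);  193549² − 474·8890² = 1 ✓
(193549+8890√474)^2 = 74922430801 + 3441301220√474
(193549+8890√474)^3 = 29002323118011949 + 1332120819650670√474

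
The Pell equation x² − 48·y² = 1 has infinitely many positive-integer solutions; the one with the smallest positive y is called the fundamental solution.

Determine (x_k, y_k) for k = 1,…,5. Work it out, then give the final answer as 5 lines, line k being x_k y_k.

d=48: √d = [6; 1,12] (ℓ=2, even), read p_1/q_1
i=0: a=6 ⇒ p=6, q=1
i=1: a=1 ⇒ p=7, q=1
→ (7, 1).  Check: 7²=49, 48·1²=48, difference 1.
(x_2, y_2) = (7·7 + 48·1·1, 7·1 + 1·7) = (97, 14)
(x_3, y_3) = (7·97 + 48·1·14, 7·14 + 1·97) = (1351, 195)
(x_4, y_4) = (7·1351 + 48·1·195, 7·195 + 1·1351) = (18817, 2716)
(x_5, y_5) = (7·18817 + 48·1·2716, 7·2716 + 1·18817) = (262087, 37829)

7 1
97 14
1351 195
18817 2716
262087 37829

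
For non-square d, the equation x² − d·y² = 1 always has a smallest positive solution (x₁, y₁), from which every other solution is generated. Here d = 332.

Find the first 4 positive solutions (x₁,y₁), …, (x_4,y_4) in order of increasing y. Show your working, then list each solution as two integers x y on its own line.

d=332: √d = [18; 4,1,1,8,1,1,4,36] (ℓ=8, even), read p_7/q_7
step 0: (18, 1)  from 18·(1,0) + (0,1)
step 1: (73, 4)  from 4·(18,1) + (1,0)
…
step 3: (164, 9)  from 1·(91,5) + (73,4)
step 4: (1403, 77)  from 8·(164,9) + (91,5)
…
step 6: (2970, 163)  from 1·(1567,86) + (1403,77)
step 7: (13447, 738)  from 4·(2970,163) + (1567,86)
fundamental: x₁=13447, y₁=738  (since 180821809 − 332·544644 = 1)
k=2:  x_2 = 13447·13447+332·738·738 = 361643617,  y_2 = 13447·738+738·13447 = 19847772
k=3:  x_3 = 13447·361643617+332·738·19847772 = 9726043422151,  y_3 = 13447·19847772+738·361643617 = 533785979430
k=4:  x_4 = 13447·9726043422151+332·738·533785979430 = 261572211433685377,  y_4 = 13447·533785979430+738·9726043422151 = 14355640110942648

13447 738
361643617 19847772
9726043422151 533785979430
261572211433685377 14355640110942648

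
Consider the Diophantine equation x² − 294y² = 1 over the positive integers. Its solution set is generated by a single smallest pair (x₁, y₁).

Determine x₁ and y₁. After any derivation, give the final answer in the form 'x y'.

√294 = [17; 6,1,4,1,6,34, …], period ℓ=6 (even) → k=5
a_0=17:  p_0=17·1+0=17,  q_0=17·0+1=1
a_1=6:  p_1=6·17+1=103,  q_1=6·1+0=6
…
a_4=1:  p_4=1·583+120=703,  q_4=1·34+7=41
a_5=6:  p_5=6·703+583=4801,  q_5=6·41+34=280
(x₁, y₁) = (4801, 280);  4801² − 294·280² = 1 ✓

4801 280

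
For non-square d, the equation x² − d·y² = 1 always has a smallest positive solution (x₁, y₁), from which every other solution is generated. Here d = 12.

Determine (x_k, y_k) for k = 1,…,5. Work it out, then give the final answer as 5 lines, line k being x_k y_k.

7 2
97 28
1351 390
18817 5432
262087 75658

√12 = [3; 2,6, …], period ℓ=2 (even) → k=1
step 0: (3, 1)  from 3·(1,0) + (0,1)
step 1: (7, 2)  from 2·(3,1) + (1,0)
fundamental: x₁=7, y₁=2  (since 49 − 12·4 = 1)
n=2: (7,2)∘(7,2) = (7·7+12·2·2, 7·2+2·7) = (97,28)
n=3: (97,28)∘(7,2) = (7·97+12·2·28, 7·28+2·97) = (1351,390)
n=4: (1351,390)∘(7,2) = (7·1351+12·2·390, 7·390+2·1351) = (18817,5432)
n=5: (18817,5432)∘(7,2) = (7·18817+12·2·5432, 7·5432+2·18817) = (262087,75658)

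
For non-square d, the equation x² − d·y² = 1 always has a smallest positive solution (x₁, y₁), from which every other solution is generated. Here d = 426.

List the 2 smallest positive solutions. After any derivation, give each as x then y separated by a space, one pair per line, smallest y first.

88751 4300
15753480001 763258600

√426 = [20; 1,1,1,3,2,6,2,3,1,1,1,40, …], period ℓ=12 (even) → k=11
i=0: a=20 ⇒ p=20, q=1
i=1: a=1 ⇒ p=21, q=1
…
i=8: a=3 ⇒ p=24809, q=1202
…
i=10: a=1 ⇒ p=56780, q=2751
i=11: a=1 ⇒ p=88751, q=4300
→ (88751, 4300).  Check: 88751²=7876740001, 426·4300²=7876740000, difference 1.
n=2: (88751,4300)∘(88751,4300) = (88751·88751+426·4300·4300, 88751·4300+4300·88751) = (15753480001,763258600)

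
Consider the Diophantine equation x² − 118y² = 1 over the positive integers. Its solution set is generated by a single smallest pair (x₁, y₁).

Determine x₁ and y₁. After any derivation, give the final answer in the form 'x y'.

√118 → a₀=10, period (1,6,3,2,10,2,3,6,1,20); ℓ=10 even so k=9
k=0  a_k=10  p_k/q_k = 10/1
k=1  a_k=1  p_k/q_k = 11/1
…
k=4  a_k=2  p_k/q_k = 554/51
…
k=6  a_k=2  p_k/q_k = 12112/1115
…
k=8  a_k=6  p_k/q_k = 264802/24377
k=9  a_k=1  p_k/q_k = 306917/28254
→ (306917, 28254).  Check: 306917²=94198044889, 118·28254²=94198044888, difference 1.

306917 28254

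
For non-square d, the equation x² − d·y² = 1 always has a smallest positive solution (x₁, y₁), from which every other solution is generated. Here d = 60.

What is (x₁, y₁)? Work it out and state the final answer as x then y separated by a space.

31 4

√60 = [7; 1,2,1,14, …], period ℓ=4 (even) → k=3
k=0  a_k=7  p_k/q_k = 7/1
…
k=2  a_k=2  p_k/q_k = 23/3
k=3  a_k=1  p_k/q_k = 31/4
fundamental: x₁=31, y₁=4  (since 961 − 60·16 = 1)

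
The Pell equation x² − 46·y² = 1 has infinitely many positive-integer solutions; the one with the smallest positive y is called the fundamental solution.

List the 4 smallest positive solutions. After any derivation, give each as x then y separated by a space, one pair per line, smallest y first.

24335 3588
1184384449 174627960
57643991108495 8499142809612
2805533046066067201 413653280369188080

d=46: √d = [6; 1,3,1,1,2,6,2,1,1,3,1,12] (ℓ=12, even), read p_11/q_11
a_0=6:  p_0=6·1+0=6,  q_0=6·0+1=1
a_1=1:  p_1=1·6+1=7,  q_1=1·1+0=1
a_2=3:  p_2=3·7+6=27,  q_2=3·1+1=4
a_3=1:  p_3=1·27+7=34,  q_3=1·4+1=5
a_4=1:  p_4=1·34+27=61,  q_4=1·5+4=9
a_5=2:  p_5=2·61+34=156,  q_5=2·9+5=23
a_6=6:  p_6=6·156+61=997,  q_6=6·23+9=147
…
a_8=1:  p_8=1·2150+997=3147,  q_8=1·317+147=464
a_9=1:  p_9=1·3147+2150=5297,  q_9=1·464+317=781
a_10=3:  p_10=3·5297+3147=19038,  q_10=3·781+464=2807
a_11=1:  p_11=1·19038+5297=24335,  q_11=1·2807+781=3588
(x₁, y₁) = (24335, 3588);  24335² − 46·3588² = 1 ✓
(x_2, y_2) = (24335·24335 + 46·3588·3588, 24335·3588 + 3588·24335) = (1184384449, 174627960)
(x_3, y_3) = (24335·1184384449 + 46·3588·174627960, 24335·174627960 + 3588·1184384449) = (57643991108495, 8499142809612)
(x_4, y_4) = (24335·57643991108495 + 46·3588·8499142809612, 24335·8499142809612 + 3588·57643991108495) = (2805533046066067201, 413653280369188080)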